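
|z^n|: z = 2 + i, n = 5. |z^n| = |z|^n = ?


|z| = sqrt(4+1) = sqrt(5) = 2.2361
|z^5| = |z|^5 = (sqrt(5))^5 = 5^2 * sqrt(5) = 25*sqrt(5)

|z^5| = 25*sqrt(5) ≈ 55.9017


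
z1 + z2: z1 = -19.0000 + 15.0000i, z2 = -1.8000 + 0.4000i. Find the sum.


Real: -19 - 1.8 = -20.8
Imag: 15 + 0.4 = 15.4

-20.8000 + 15.4000i


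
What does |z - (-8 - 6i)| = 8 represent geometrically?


|z - z0| = r is a circle with center z0 and radius r.
Center = (-8, -6), radius = 8

Circle with center (-8, -6) and radius 8


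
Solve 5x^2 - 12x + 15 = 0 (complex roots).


disc = (-12)^2 - 4*5*15 = 144 - 300 = -156
sqrt(|disc|) = sqrt(156) = 12.4900
Real part = 12/(2*5) = 1.2000
Imag part = 12.4900/(2*5) = 1.2490

1.2000 ± 1.2490i


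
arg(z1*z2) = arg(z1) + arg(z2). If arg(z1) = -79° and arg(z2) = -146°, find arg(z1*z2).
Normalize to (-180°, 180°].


arg(z1*z2) = -79° - 146° = -225°
Normalized to (-180°, 180°]: 135°

135°


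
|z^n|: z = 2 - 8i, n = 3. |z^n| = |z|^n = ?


|z| = sqrt(4+64) = sqrt(68) = 8.2462
|z^3| = |z|^3 = (sqrt(68))^3 = 68*sqrt(68)

|z^3| = 68*sqrt(68) ≈ 560.7424


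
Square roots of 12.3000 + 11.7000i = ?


|z| = sqrt(151.29+136.89) = 16.9759
sqrt((|z|+a)/2) = sqrt((16.9759+12.3)/2) = sqrt(14.6379) = 3.8260
sqrt((|z|-a)/2) = sqrt((16.9759-12.3)/2) = sqrt(2.3379) = 1.5290

±(3.8260 + 1.5290i) i.e. 3.8260 + 1.5290i and -3.8260 - 1.5290i


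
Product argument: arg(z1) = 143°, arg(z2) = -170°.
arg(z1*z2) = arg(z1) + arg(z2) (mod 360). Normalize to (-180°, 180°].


arg(z1*z2) = 143° - 170° = -27°
Normalized to (-180°, 180°]: -27°

-27°


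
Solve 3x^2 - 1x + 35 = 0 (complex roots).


disc = (-1)^2 - 4*3*35 = 1 - 420 = -419
sqrt(|disc|) = sqrt(419) = 20.4695
Real part = 1/(2*3) = 0.1667
Imag part = 20.4695/(2*3) = 3.4116

0.1667 ± 3.4116i


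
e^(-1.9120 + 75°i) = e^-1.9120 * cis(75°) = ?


e^-1.9120 = 0.14778
cos(75°) = 0.2588
sin(75°) = 0.9659
Real = 0.14778*0.2588 = 0.0382
Imag = 0.14778*0.9659 = 0.1427

0.0382 + 0.1427i


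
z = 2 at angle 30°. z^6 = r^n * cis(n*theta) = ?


r^6 = 2^6 = 64
n*theta = 6*30° = 180° = 180° (mod 360)
a = 64*cos(180°) = -64.0000
b = 64*sin(180°) = 0

64 cis(180°) = -64.0000 + 0i


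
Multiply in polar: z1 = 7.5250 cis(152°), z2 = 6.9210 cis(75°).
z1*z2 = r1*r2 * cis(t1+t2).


r = 7.5250 * 6.9210 = 52.0805
theta = 152° + 75° = 227° = 227° (mod 360)

52.0805 cis(227°)


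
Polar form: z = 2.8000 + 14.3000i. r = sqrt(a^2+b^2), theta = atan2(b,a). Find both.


r = sqrt(7.84+204.49) = sqrt(212.33) = 14.5715
theta = atan2(14.3, 2.8) = 78.9214 degrees

r = 14.5715, theta = 78.9214 degrees


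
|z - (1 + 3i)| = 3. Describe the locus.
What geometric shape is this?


|z - z0| = r is a circle with center z0 and radius r.
Center = (1, 3), radius = 3

Circle with center (1, 3) and radius 3


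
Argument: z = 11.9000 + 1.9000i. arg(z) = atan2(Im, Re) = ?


Re = 11.9, Im = 1.9
arg = atan2(1.9, 11.9) = 9.0715 degrees

arg(z) = 9.0715 degrees


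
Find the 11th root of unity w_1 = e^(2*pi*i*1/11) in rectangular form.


Angle = 360*1/11 = 32.7273°
a = cos(32.7273°) = 0.8413
b = sin(32.7273°) = 0.5406

0.8413 + 0.5406i


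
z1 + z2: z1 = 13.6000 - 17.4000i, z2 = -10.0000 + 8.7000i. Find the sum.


Real: 13.6 - 10 = 3.6
Imag: -17.4 + 8.7 = -8.7

3.6000 - 8.7000i


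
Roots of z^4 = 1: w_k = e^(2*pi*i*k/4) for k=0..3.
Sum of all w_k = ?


The sum of all 4th roots of unity is 0.
Geometric series: (1 - w^4)/(1 - w) = (1-1)/(1-w) = 0 since w^4 = 1, w ≠ 1.
Alternatively: coefficient of z^3 in z^4 - 1 is 0.

0


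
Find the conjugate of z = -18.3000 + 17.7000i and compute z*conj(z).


z_bar = -18.3000 - 17.7000i
z*z_bar = (-18.3)^2 + 17.7^2 = 334.89 + 313.29 = 648.18

z_bar = -18.3000 - 17.7000i, z*z_bar = 648.18


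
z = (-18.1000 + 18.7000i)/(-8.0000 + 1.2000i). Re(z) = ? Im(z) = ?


Multiply by conjugate: (-18.1000 + 18.7000i)(-8.0000 - 1.2000i) / ((-8)^2 + 1.2^2)
Numerator real = -18.1*(-8) + 18.7*1.2 = 167.24
Numerator imag = 18.7*(-8) - (-18.1)*1.2 = -127.88
Denominator = 65.44
Re(z) = 167.24/65.44 = 2.5556
Im(z) = -127.88/65.44 = -1.9542

Re(z) = 2.5556, Im(z) = -1.9542


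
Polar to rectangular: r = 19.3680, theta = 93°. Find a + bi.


a = 19.3680*cos(93°) = 19.3680*(-0.052336) = -1.0136
b = 19.3680*sin(93°) = 19.3680*0.99863 = 19.3415

-1.0136 + 19.3415i


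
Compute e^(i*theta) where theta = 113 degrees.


cos(113°) = -0.3907
sin(113°) = 0.9205

e^(i*113°) = -0.3907 + 0.9205i


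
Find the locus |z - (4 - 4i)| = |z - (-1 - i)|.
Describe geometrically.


Equal distances means the locus is the perpendicular bisector of z1 and z2.
Midpoint = ((4+(-1))/2, (-4+(-1))/2) = (1.5000, -2.5000)

Perpendicular bisector through (1.5000, -2.5000)


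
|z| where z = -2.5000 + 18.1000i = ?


|z| = sqrt((-2.5)^2 + 18.1^2) = sqrt(6.25 + 327.61) = sqrt(333.86) = 18.2718

|z| = 18.2718


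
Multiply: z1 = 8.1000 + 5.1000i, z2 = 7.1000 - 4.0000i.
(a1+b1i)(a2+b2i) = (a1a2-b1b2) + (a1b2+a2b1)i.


Real = 8.1*7.1 - 5.1*(-4) = 57.51 - (-20.4) = 77.91
Imag = 8.1*(-4) + 7.1*5.1 = -32.4 + 36.21 = 3.81

77.9100 + 3.8100i


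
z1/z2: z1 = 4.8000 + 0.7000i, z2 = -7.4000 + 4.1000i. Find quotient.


Conjugate of z2 = -7.4000 - 4.1000i
Numerator: (4.8000 + 0.7000i)(-7.4000 - 4.1000i) = -32.6500 - 24.8600i
Denominator: (-7.4)^2 + 4.1^2 = 71.57
Result = (-32.6500 - 24.8600i)/71.57

-0.4562 - 0.3474i


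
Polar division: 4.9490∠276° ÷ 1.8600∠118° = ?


r = 4.9490 / 1.8600 = 2.6608
theta = 276° - 118° = 158° = 158° (mod 360)

2.6608 cis(158°)


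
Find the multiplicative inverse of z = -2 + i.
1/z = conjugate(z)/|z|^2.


|z|^2 = 4+1 = 5
1/z = (-2 - 1i)/5

1/z = -0.4000 - 0.2000i


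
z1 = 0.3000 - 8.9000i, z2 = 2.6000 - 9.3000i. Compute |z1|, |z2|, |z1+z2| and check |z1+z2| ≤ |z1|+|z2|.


|z1| = sqrt(0.3^2 + (-8.9)^2) = sqrt(79.3) = 8.9051
|z2| = sqrt(2.6^2 + (-9.3)^2) = sqrt(93.25) = 9.6566
z1+z2 = 2.9000 - 18.2000i
|z1+z2| = sqrt(339.65) = 18.4296
|z1|+|z2| = 8.9051 + 9.6566 = 18.5617

|z1+z2| = 18.4296 ≤ |z1|+|z2| = 18.5617 (verified)


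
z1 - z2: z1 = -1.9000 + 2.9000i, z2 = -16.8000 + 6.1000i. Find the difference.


Real: -1.9 + 16.8 = 14.9
Imag: 2.9 - 6.1 = -3.2

14.9000 - 3.2000i


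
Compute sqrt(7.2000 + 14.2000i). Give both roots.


|z| = sqrt(51.84+201.64) = 15.9211
sqrt((|z|+a)/2) = sqrt((15.9211+7.2)/2) = sqrt(11.5605) = 3.4001
sqrt((|z|-a)/2) = sqrt((15.9211-7.2)/2) = sqrt(4.3605) = 2.0882

±(3.4001 + 2.0882i) i.e. 3.4001 + 2.0882i and -3.4001 - 2.0882i


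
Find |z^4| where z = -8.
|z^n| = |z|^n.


|z| = sqrt(64+0) = sqrt(64) = 8
|z^4| = |z|^4 = 8^4 = 4096

|z^4| = 4096


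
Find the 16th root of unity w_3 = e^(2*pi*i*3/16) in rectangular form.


Angle = 360*3/16 = 67.5°
a = cos(67.5°) = 0.3827
b = sin(67.5°) = 0.9239

0.3827 + 0.9239i


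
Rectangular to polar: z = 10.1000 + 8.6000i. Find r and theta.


r = sqrt(102.01+73.96) = sqrt(175.97) = 13.2654
theta = atan2(8.6, 10.1) = 40.4139 degrees

r = 13.2654, theta = 40.4139 degrees


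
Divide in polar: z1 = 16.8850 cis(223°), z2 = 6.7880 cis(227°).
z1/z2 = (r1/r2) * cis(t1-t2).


r = 16.8850 / 6.7880 = 2.4875
theta = 223° - 227° = -4° = 356° (mod 360)

2.4875 cis(356°)


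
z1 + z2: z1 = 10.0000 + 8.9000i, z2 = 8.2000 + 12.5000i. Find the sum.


Real: 10 + 8.2 = 18.2
Imag: 8.9 + 12.5 = 21.4

18.2000 + 21.4000i


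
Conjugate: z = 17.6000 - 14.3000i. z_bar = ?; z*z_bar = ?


z_bar = 17.6000 + 14.3000i
z*z_bar = 17.6^2 + (-14.3)^2 = 309.76 + 204.49 = 514.25

z_bar = 17.6000 + 14.3000i, z*z_bar = 514.25


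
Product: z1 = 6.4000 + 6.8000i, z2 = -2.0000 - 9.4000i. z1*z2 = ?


Real = 6.4*(-2) - 6.8*(-9.4) = -12.8 - (-63.92) = 51.12
Imag = 6.4*(-9.4) - (2)*6.8 = -60.16 - (13.6) = -73.76

51.1200 - 73.7600i


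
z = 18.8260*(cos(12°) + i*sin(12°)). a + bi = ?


a = 18.8260*cos(12°) = 18.8260*0.978148 = 18.4146
b = 18.8260*sin(12°) = 18.8260*0.20791 = 3.9141

18.4146 + 3.9141i


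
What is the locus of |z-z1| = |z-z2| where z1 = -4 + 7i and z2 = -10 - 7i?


Equal distances means the locus is the perpendicular bisector of z1 and z2.
Midpoint = ((-4+(-10))/2, (7+(-7))/2) = (-7.0000, 0)

Perpendicular bisector through (-7.0000, 0)


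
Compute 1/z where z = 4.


|z|^2 = 16+0 = 16
1/z = (4 - 0i)/16

1/z = 0.2500 + 0i


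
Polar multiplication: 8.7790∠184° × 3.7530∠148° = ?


r = 8.7790 * 3.7530 = 32.9476
theta = 184° + 148° = 332° = 332° (mod 360)

32.9476 cis(332°)


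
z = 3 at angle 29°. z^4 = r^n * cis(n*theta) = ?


r^4 = 3^4 = 81
n*theta = 4*29° = 116° = 116° (mod 360)
a = 81*cos(116°) = -35.5081
b = 81*sin(116°) = 72.8023

81 cis(116°) = -35.5081 + 72.8023i


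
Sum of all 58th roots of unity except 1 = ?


With w = e^(2*pi*i/58), all 58 of the 58th roots of unity w^0 = 1, w, ..., w^(57) sum to 0: 1 + w + ... + w^(57) = (1 - w^58)/(1 - w) = 0 since w^58 = 1, w ≠ 1.
Removing the root 1: w + w^2 + ... + w^(57) = 0 - 1 = -1

Sum = -1


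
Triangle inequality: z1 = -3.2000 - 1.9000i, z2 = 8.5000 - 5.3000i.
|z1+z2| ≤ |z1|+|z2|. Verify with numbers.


|z1| = sqrt((-3.2)^2 + (-1.9)^2) = sqrt(13.85) = 3.7216
|z2| = sqrt(8.5^2 + (-5.3)^2) = sqrt(100.34) = 10.0170
z1+z2 = 5.3000 - 7.2000i
|z1+z2| = sqrt(79.93) = 8.9404
|z1|+|z2| = 3.7216 + 10.0170 = 13.7386

|z1+z2| = 8.9404 ≤ |z1|+|z2| = 13.7386 (verified)


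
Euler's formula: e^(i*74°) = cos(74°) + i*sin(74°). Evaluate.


cos(74°) = 0.2756
sin(74°) = 0.9613

e^(i*74°) = 0.2756 + 0.9613i


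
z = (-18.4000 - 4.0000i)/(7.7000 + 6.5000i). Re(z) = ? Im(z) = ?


Multiply by conjugate: (-18.4000 - 4.0000i)(7.7000 - 6.5000i) / (7.7^2 + 6.5^2)
Numerator real = -18.4*7.7 - (4)*6.5 = -167.68
Numerator imag = -4*7.7 - (-18.4)*6.5 = 88.8
Denominator = 101.54
Re(z) = -167.68/101.54 = -1.6514
Im(z) = 88.8/101.54 = 0.8745

Re(z) = -1.6514, Im(z) = 0.8745


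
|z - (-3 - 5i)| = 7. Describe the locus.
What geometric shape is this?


|z - z0| = r is a circle with center z0 and radius r.
Center = (-3, -5), radius = 7

Circle with center (-3, -5) and radius 7


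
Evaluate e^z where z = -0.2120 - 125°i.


e^-0.2120 = 0.8090
cos(-125°) = -0.5736
sin(-125°) = -0.8192
Real = 0.8090*(-0.5736) = -0.4640
Imag = 0.8090*(-0.8192) = -0.6627

-0.4640 - 0.6627i


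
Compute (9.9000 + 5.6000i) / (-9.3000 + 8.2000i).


Conjugate of z2 = -9.3000 - 8.2000i
Numerator: (9.9000 + 5.6000i)(-9.3000 - 8.2000i) = -46.1500 - 133.2600i
Denominator: (-9.3)^2 + 8.2^2 = 153.73
Result = (-46.1500 - 133.2600i)/153.73

-0.3002 - 0.8668i


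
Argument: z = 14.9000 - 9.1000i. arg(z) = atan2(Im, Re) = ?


Re = 14.9, Im = -9.1
arg = atan2(-9.1, 14.9) = -31.4140 degrees

arg(z) = -31.4140 degrees


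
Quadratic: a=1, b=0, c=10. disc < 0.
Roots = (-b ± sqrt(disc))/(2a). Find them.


disc = 0^2 - 4*1*10 = 0 - 40 = -40
sqrt(|disc|) = sqrt(40) = 6.3246
Real part = 0/(2*1) = 0
Imag part = 6.3246/(2*1) = 3.1623

0 ± 3.1623i


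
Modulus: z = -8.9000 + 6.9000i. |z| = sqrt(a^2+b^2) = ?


|z| = sqrt((-8.9)^2 + 6.9^2) = sqrt(79.21 + 47.61) = sqrt(126.82) = 11.2614

|z| = 11.2614


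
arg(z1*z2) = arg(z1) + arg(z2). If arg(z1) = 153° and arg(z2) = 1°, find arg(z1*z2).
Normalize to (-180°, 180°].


arg(z1*z2) = 153° + 1° = 154°
Normalized to (-180°, 180°]: 154°

154°


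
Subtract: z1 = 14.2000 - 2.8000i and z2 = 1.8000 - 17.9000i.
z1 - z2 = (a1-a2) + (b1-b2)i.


Real: 14.2 - 1.8 = 12.4
Imag: -2.8 + 17.9 = 15.1

12.4000 + 15.1000i


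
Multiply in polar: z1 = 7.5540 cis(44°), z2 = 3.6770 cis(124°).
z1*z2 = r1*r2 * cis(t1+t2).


r = 7.5540 * 3.6770 = 27.7761
theta = 44° + 124° = 168° = 168° (mod 360)

27.7761 cis(168°)


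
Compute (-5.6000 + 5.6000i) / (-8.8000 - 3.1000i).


Conjugate of z2 = -8.8000 + 3.1000i
Numerator: (-5.6000 + 5.6000i)(-8.8000 + 3.1000i) = 31.9200 - 66.6400i
Denominator: (-8.8)^2 + (-3.1)^2 = 87.05
Result = (31.9200 - 66.6400i)/87.05

0.3667 - 0.7655i


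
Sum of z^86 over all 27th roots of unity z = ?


The roots are w_k = w^k with w = e^(2*pi*i/27), and (w^k)^86 = (w^86)^k.
So S = 1 + u + u^2 + ... + u^(26) with u = w^86.
86 = 3*27 + 5, so 86 is not a multiple of 27: u = (w^27)^3 * w^5 = w^5 ≠ 1 (w is a primitive 27th root), while u^27 = (w^27)^86 = 1.
Geometric series: S = (1 - u^27)/(1 - u) = (1 - 1)/(1 - u) = 0

S = 0


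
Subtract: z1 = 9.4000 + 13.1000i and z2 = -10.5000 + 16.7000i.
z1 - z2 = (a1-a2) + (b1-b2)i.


Real: 9.4 + 10.5 = 19.9
Imag: 13.1 - 16.7 = -3.6

19.9000 - 3.6000i


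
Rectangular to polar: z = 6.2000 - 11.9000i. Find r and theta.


r = sqrt(38.44+141.61) = sqrt(180.05) = 13.4183
theta = atan2(-11.9, 6.2) = -62.4801 degrees

r = 13.4183, theta = -62.4801 degrees


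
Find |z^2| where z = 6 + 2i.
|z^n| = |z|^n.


|z| = sqrt(36+4) = sqrt(40) = 6.3246
|z^2| = |z|^2 = (sqrt(40))^2 = 40

|z^2| = 40


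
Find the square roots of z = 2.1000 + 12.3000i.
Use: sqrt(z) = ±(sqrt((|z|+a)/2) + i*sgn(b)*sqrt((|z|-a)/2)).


|z| = sqrt(4.41+151.29) = 12.4780
sqrt((|z|+a)/2) = sqrt((12.4780+2.1)/2) = sqrt(7.2890) = 2.6998
sqrt((|z|-a)/2) = sqrt((12.4780-2.1)/2) = sqrt(5.1890) = 2.2779

±(2.6998 + 2.2779i) i.e. 2.6998 + 2.2779i and -2.6998 - 2.2779i


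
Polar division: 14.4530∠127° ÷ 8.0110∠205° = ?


r = 14.4530 / 8.0110 = 1.8041
theta = 127° - 205° = -78° = 282° (mod 360)

1.8041 cis(282°)


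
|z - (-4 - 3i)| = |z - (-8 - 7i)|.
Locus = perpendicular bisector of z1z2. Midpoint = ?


Equal distances means the locus is the perpendicular bisector of z1 and z2.
Midpoint = ((-4+(-8))/2, (-3+(-7))/2) = (-6.0000, -5.0000)

Perpendicular bisector through (-6.0000, -5.0000)


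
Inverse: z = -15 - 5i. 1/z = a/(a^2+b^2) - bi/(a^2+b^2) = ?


|z|^2 = 225+25 = 250
1/z = (-15 + 5i)/250

1/z = -0.0600 + 0.0200i


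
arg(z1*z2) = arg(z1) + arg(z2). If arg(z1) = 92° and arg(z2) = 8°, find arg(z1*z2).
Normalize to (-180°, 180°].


arg(z1*z2) = 92° + 8° = 100°
Normalized to (-180°, 180°]: 100°

100°


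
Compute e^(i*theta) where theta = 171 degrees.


cos(171°) = -0.9877
sin(171°) = 0.1564

e^(i*171°) = -0.9877 + 0.1564i


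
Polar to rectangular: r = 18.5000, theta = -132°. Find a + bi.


a = 18.5000*cos(-132°) = 18.5000*(-0.66913) = -12.3789
b = 18.5000*sin(-132°) = 18.5000*(-0.743145) = -13.7482

-12.3789 - 13.7482i


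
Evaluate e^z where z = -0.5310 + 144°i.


e^-0.5310 = 0.5880
cos(144°) = -0.809
sin(144°) = 0.5878
Real = 0.5880*(-0.809) = -0.4757
Imag = 0.5880*0.5878 = 0.3456

-0.4757 + 0.3456i


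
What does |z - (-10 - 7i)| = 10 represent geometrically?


|z - z0| = r is a circle with center z0 and radius r.
Center = (-10, -7), radius = 10

Circle with center (-10, -7) and radius 10


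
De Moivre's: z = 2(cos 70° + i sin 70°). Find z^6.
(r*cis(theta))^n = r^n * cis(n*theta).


r^6 = 2^6 = 64
n*theta = 6*70° = 420° = 60° (mod 360)
a = 64*cos(60°) = 32.0000
b = 64*sin(60°) = 55.4256

64 cis(60°) = 32.0000 + 55.4256i


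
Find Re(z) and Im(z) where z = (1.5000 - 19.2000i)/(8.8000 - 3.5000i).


Multiply by conjugate: (1.5000 - 19.2000i)(8.8000 + 3.5000i) / (8.8^2 + (-3.5)^2)
Numerator real = 1.5*8.8 - (19.2)*(-3.5) = 80.4
Numerator imag = -19.2*8.8 - 1.5*(-3.5) = -163.71
Denominator = 89.69
Re(z) = 80.4/89.69 = 0.8964
Im(z) = -163.71/89.69 = -1.8253

Re(z) = 0.8964, Im(z) = -1.8253


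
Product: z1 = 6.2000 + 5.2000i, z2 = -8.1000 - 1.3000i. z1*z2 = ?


Real = 6.2*(-8.1) - 5.2*(-1.3) = -50.22 - (-6.76) = -43.46
Imag = 6.2*(-1.3) - (8.1)*5.2 = -8.06 - (42.12) = -50.18

-43.4600 - 50.1800i


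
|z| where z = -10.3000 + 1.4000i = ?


|z| = sqrt((-10.3)^2 + 1.4^2) = sqrt(106.09 + 1.96) = sqrt(108.05) = 10.3947

|z| = 10.3947


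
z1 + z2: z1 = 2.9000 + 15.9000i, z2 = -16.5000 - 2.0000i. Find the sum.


Real: 2.9 - 16.5 = -13.6
Imag: 15.9 - 2 = 13.9

-13.6000 + 13.9000i


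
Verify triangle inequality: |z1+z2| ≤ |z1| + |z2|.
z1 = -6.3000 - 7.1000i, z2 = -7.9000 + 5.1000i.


|z1| = sqrt((-6.3)^2 + (-7.1)^2) = sqrt(90.1) = 9.4921
|z2| = sqrt((-7.9)^2 + 5.1^2) = sqrt(88.42) = 9.4032
z1+z2 = -14.2000 - 2.0000i
|z1+z2| = sqrt(205.64) = 14.3402
|z1|+|z2| = 9.4921 + 9.4032 = 18.8953

|z1+z2| = 14.3402 ≤ |z1|+|z2| = 18.8953 (verified)


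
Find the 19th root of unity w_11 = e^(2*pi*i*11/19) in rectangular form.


Angle = 360*11/19 = 208.4211°
a = cos(208.4211°) = -0.8795
b = sin(208.4211°) = -0.4759

-0.8795 - 0.4759i


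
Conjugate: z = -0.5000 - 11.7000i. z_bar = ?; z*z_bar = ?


z_bar = -0.5000 + 11.7000i
z*z_bar = (-0.5)^2 + (-11.7)^2 = 0.25 + 136.89 = 137.14

z_bar = -0.5000 + 11.7000i, z*z_bar = 137.14


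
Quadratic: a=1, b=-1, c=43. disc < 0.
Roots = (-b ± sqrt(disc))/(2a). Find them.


disc = (-1)^2 - 4*1*43 = 1 - 172 = -171
sqrt(|disc|) = sqrt(171) = 13.0767
Real part = 1/(2*1) = 0.5000
Imag part = 13.0767/(2*1) = 6.5383

0.5000 ± 6.5383i


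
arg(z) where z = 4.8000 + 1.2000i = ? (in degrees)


Re = 4.8, Im = 1.2
arg = atan2(1.2, 4.8) = 14.0362 degrees

arg(z) = 14.0362 degrees


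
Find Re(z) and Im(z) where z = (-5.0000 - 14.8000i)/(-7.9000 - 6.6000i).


Multiply by conjugate: (-5.0000 - 14.8000i)(-7.9000 + 6.6000i) / ((-7.9)^2 + (-6.6)^2)
Numerator real = -5*(-7.9) - (14.8)*(-6.6) = 137.18
Numerator imag = -14.8*(-7.9) - (-5)*(-6.6) = 83.92
Denominator = 105.97
Re(z) = 137.18/105.97 = 1.2945
Im(z) = 83.92/105.97 = 0.7919

Re(z) = 1.2945, Im(z) = 0.7919


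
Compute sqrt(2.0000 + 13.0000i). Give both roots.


|z| = sqrt(4+169) = 13.1529
sqrt((|z|+a)/2) = sqrt((13.1529+2)/2) = sqrt(7.5765) = 2.7525
sqrt((|z|-a)/2) = sqrt((13.1529-2)/2) = sqrt(5.5765) = 2.3615

±(2.7525 + 2.3615i) i.e. 2.7525 + 2.3615i and -2.7525 - 2.3615i


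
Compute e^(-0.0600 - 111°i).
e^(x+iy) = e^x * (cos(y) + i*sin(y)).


e^-0.0600 = 0.9418
cos(-111°) = -0.3584
sin(-111°) = -0.93358
Real = 0.9418*(-0.3584) = -0.3375
Imag = 0.9418*(-0.93358) = -0.8792

-0.3375 - 0.8792i


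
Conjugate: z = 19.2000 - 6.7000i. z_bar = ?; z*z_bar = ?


z_bar = 19.2000 + 6.7000i
z*z_bar = 19.2^2 + (-6.7)^2 = 368.64 + 44.89 = 413.53

z_bar = 19.2000 + 6.7000i, z*z_bar = 413.53


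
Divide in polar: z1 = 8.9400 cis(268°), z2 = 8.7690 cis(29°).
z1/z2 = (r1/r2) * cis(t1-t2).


r = 8.9400 / 8.7690 = 1.0195
theta = 268° - 29° = 239° = 239° (mod 360)

1.0195 cis(239°)


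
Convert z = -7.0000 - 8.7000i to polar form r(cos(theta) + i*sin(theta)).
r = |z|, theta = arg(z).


r = sqrt(49+75.69) = sqrt(124.69) = 11.1665
theta = atan2(-8.7, -7) = -128.8201 degrees

r = 11.1665, theta = -128.8201 degrees


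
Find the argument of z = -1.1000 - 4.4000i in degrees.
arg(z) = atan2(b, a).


Re = -1.1, Im = -4.4
arg = atan2(-4.4, -1.1) = -104.0362 degrees

arg(z) = -104.0362 degrees


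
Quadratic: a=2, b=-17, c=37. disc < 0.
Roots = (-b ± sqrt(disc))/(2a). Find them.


disc = (-17)^2 - 4*2*37 = 289 - 296 = -7
sqrt(|disc|) = sqrt(7) = 2.6458
Real part = 17/(2*2) = 4.2500
Imag part = 2.6458/(2*2) = 0.6614

4.2500 ± 0.6614i


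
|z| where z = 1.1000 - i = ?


|z| = sqrt(1.1^2 + (-1)^2) = sqrt(1.21 + 1) = sqrt(2.21) = 1.4866

|z| = 1.4866


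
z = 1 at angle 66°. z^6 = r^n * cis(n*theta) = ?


r^6 = 1^6 = 1
n*theta = 6*66° = 396° = 36° (mod 360)
a = 1*cos(36°) = 0.8090
b = 1*sin(36°) = 0.5878

1 cis(36°) = 0.8090 + 0.5878i


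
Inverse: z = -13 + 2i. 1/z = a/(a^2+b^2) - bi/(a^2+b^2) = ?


|z|^2 = 169+4 = 173
1/z = (-13 - 2i)/173

1/z = -0.0751 - 0.0116i


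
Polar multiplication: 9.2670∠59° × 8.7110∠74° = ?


r = 9.2670 * 8.7110 = 80.7248
theta = 59° + 74° = 133° = 133° (mod 360)

80.7248 cis(133°)


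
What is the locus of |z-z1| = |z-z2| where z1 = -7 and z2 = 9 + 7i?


Equal distances means the locus is the perpendicular bisector of z1 and z2.
Midpoint = ((-7+9)/2, (0+7)/2) = (1.0000, 3.5000)

Perpendicular bisector through (1.0000, 3.5000)


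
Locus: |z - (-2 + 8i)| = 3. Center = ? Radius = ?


|z - z0| = r is a circle with center z0 and radius r.
Center = (-2, 8), radius = 3

Circle with center (-2, 8) and radius 3


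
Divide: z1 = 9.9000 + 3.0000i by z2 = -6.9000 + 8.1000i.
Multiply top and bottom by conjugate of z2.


Conjugate of z2 = -6.9000 - 8.1000i
Numerator: (9.9000 + 3.0000i)(-6.9000 - 8.1000i) = -44.0100 - 100.8900i
Denominator: (-6.9)^2 + 8.1^2 = 113.22
Result = (-44.0100 - 100.8900i)/113.22

-0.3887 - 0.8911i


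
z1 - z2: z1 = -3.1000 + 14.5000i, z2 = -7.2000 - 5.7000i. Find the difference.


Real: -3.1 + 7.2 = 4.1
Imag: 14.5 + 5.7 = 20.2

4.1000 + 20.2000i


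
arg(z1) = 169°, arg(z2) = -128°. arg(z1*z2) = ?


arg(z1*z2) = 169° - 128° = 41°
Normalized to (-180°, 180°]: 41°

41°


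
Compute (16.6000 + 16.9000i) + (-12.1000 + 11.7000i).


Real: 16.6 - 12.1 = 4.5
Imag: 16.9 + 11.7 = 28.6

4.5000 + 28.6000i


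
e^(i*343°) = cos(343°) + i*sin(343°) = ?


cos(343°) = 0.9563
sin(343°) = -0.2924

e^(i*343°) = 0.9563 - 0.2924i


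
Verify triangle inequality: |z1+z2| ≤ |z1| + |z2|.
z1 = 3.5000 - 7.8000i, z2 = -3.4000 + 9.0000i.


|z1| = sqrt(3.5^2 + (-7.8)^2) = sqrt(73.09) = 8.5493
|z2| = sqrt((-3.4)^2 + 9^2) = sqrt(92.56) = 9.6208
z1+z2 = 0.1000 + 1.2000i
|z1+z2| = sqrt(1.45) = 1.2042
|z1|+|z2| = 8.5493 + 9.6208 = 18.1701

|z1+z2| = 1.2042 ≤ |z1|+|z2| = 18.1701 (verified)


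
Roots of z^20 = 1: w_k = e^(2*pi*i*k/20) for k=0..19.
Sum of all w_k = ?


The sum of all 20th roots of unity is 0.
Geometric series: (1 - w^20)/(1 - w) = (1-1)/(1-w) = 0 since w^20 = 1, w ≠ 1.
Alternatively: coefficient of z^19 in z^20 - 1 is 0.

0


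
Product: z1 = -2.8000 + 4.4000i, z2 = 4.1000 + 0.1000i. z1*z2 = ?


Real = -2.8*4.1 - 4.4*0.1 = -11.48 - 0.44 = -11.92
Imag = -2.8*0.1 + 4.1*4.4 = -0.28 + 18.04 = 17.76

-11.9200 + 17.7600i


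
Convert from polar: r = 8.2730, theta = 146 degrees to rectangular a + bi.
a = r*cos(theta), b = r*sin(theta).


a = 8.2730*cos(146°) = 8.2730*(-0.82904) = -6.8586
b = 8.2730*sin(146°) = 8.2730*0.55919 = 4.6262

-6.8586 + 4.6262i


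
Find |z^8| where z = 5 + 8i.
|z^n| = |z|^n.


|z| = sqrt(25+64) = sqrt(89) = 9.4340
|z^8| = |z|^8 = (sqrt(89))^8 = 89^4 = 62742241

|z^8| = 62742241


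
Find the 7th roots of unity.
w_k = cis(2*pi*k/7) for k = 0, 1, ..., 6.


The 7th roots of unity are cis(360k/7°) for k=0..6
Angle step = 360/7 = 51.4286°
Primitive root: cis(51.4286°)
Primitive root = 0.6235 + 0.7818i

7 roots at angles: 0°, 51.4286°, 102.8571°, 154.2857°, 205.7143°, 257.1429°, 308.5714°


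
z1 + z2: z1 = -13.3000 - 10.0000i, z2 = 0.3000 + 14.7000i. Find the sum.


Real: -13.3 + 0.3 = -13
Imag: -10 + 14.7 = 4.7

-13.0000 + 4.7000i


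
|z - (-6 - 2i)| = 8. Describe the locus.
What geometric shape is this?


|z - z0| = r is a circle with center z0 and radius r.
Center = (-6, -2), radius = 8

Circle with center (-6, -2) and radius 8


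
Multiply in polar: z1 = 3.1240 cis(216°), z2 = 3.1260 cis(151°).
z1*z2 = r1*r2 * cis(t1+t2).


r = 3.1240 * 3.1260 = 9.7656
theta = 216° + 151° = 367° = 7° (mod 360)

9.7656 cis(7°)


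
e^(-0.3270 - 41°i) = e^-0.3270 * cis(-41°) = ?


e^-0.3270 = 0.7211
cos(-41°) = 0.7547
sin(-41°) = -0.6561
Real = 0.7211*0.7547 = 0.5442
Imag = 0.7211*(-0.6561) = -0.4731

0.5442 - 0.4731i


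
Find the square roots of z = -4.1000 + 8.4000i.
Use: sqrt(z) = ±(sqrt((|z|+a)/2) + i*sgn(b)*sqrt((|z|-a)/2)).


|z| = sqrt(16.81+70.56) = 9.3472
sqrt((|z|+a)/2) = sqrt((9.3472+(-4.1))/2) = sqrt(2.6236) = 1.6198
sqrt((|z|-a)/2) = sqrt((9.3472-(-4.1))/2) = sqrt(6.7236) = 2.5930

±(1.6198 + 2.5930i) i.e. 1.6198 + 2.5930i and -1.6198 - 2.5930i


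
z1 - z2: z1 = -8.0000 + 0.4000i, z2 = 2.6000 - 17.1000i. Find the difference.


Real: -8 - 2.6 = -10.6
Imag: 0.4 + 17.1 = 17.5

-10.6000 + 17.5000i


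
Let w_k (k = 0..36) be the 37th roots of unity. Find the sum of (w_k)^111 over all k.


The roots are w_k = w^k with w = e^(2*pi*i/37), and (w^k)^111 = (w^111)^k.
So S = 1 + u + u^2 + ... + u^(36) with u = w^111.
111 = 3*37 + 0, so 111 is a multiple of 37 and u = (w^37)^3 = 1.
Every one of the 37 terms equals 1: S = 37

S = 37


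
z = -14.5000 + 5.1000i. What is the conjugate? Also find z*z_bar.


z_bar = -14.5000 - 5.1000i
z*z_bar = (-14.5)^2 + 5.1^2 = 210.25 + 26.01 = 236.26

z_bar = -14.5000 - 5.1000i, z*z_bar = 236.26


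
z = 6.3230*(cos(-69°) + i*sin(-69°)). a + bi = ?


a = 6.3230*cos(-69°) = 6.3230*0.35837 = 2.2660
b = 6.3230*sin(-69°) = 6.3230*(-0.93358) = -5.9030

2.2660 - 5.9030i


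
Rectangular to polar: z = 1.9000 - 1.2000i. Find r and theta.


r = sqrt(3.61+1.44) = sqrt(5.05) = 2.2472
theta = atan2(-1.2, 1.9) = -32.2756 degrees

r = 2.2472, theta = -32.2756 degrees


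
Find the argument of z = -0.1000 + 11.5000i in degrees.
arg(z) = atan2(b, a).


Re = -0.1, Im = 11.5
arg = atan2(11.5, -0.1) = 90.4982 degrees

arg(z) = 90.4982 degrees


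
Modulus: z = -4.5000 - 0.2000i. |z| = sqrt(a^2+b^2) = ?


|z| = sqrt((-4.5)^2 + (-0.2)^2) = sqrt(20.25 + 0.04) = sqrt(20.29) = 4.5044

|z| = 4.5044


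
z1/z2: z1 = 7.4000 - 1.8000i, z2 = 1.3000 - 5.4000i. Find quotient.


Conjugate of z2 = 1.3000 + 5.4000i
Numerator: (7.4000 - 1.8000i)(1.3000 + 5.4000i) = 19.3400 + 37.6200i
Denominator: 1.3^2 + (-5.4)^2 = 30.85
Result = (19.3400 + 37.6200i)/30.85

0.6269 + 1.2194i


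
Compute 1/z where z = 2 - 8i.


|z|^2 = 4+64 = 68
1/z = (2 + 8i)/68

1/z = 0.0294 + 0.1176i


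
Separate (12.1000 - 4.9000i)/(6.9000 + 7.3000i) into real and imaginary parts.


Multiply by conjugate: (12.1000 - 4.9000i)(6.9000 - 7.3000i) / (6.9^2 + 7.3^2)
Numerator real = 12.1*6.9 - (4.9)*7.3 = 47.72
Numerator imag = -4.9*6.9 - 12.1*7.3 = -122.14
Denominator = 100.9
Re(z) = 47.72/100.9 = 0.4729
Im(z) = -122.14/100.9 = -1.2105

Re(z) = 0.4729, Im(z) = -1.2105


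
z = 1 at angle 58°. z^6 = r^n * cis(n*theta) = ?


r^6 = 1^6 = 1
n*theta = 6*58° = 348° = 348° (mod 360)
a = 1*cos(348°) = 0.9781
b = 1*sin(348°) = -0.2079

1 cis(348°) = 0.9781 - 0.2079i


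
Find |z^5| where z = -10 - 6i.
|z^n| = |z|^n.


|z| = sqrt(100+36) = sqrt(136) = 11.6619
|z^5| = |z|^5 = (sqrt(136))^5 = 136^2 * sqrt(136) = 18496*sqrt(136)

|z^5| = 18496*sqrt(136) ≈ 215698.5725


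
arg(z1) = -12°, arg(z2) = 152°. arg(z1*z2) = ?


arg(z1*z2) = -12° + 152° = 140°
Normalized to (-180°, 180°]: 140°

140°


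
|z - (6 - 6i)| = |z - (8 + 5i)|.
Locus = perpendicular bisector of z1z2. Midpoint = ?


Equal distances means the locus is the perpendicular bisector of z1 and z2.
Midpoint = ((6+8)/2, (-6+5)/2) = (7.0000, -0.5000)

Perpendicular bisector through (7.0000, -0.5000)


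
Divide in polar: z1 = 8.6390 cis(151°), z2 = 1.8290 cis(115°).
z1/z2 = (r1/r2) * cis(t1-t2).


r = 8.6390 / 1.8290 = 4.7233
theta = 151° - 115° = 36° = 36° (mod 360)

4.7233 cis(36°)


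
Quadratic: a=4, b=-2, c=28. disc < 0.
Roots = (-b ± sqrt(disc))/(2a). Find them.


disc = (-2)^2 - 4*4*28 = 4 - 448 = -444
sqrt(|disc|) = sqrt(444) = 21.0713
Real part = 2/(2*4) = 0.2500
Imag part = 21.0713/(2*4) = 2.6339

0.2500 ± 2.6339i


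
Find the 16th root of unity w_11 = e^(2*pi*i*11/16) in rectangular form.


Angle = 360*11/16 = 247.5°
a = cos(247.5°) = -0.3827
b = sin(247.5°) = -0.9239

-0.3827 - 0.9239i


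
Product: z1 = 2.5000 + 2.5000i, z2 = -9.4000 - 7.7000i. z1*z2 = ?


Real = 2.5*(-9.4) - 2.5*(-7.7) = -23.5 - (-19.25) = -4.25
Imag = 2.5*(-7.7) - (9.4)*2.5 = -19.25 - (23.5) = -42.75

-4.2500 - 42.7500i


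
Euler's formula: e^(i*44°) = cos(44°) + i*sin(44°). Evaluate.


cos(44°) = 0.7193
sin(44°) = 0.6947

e^(i*44°) = 0.7193 + 0.6947i


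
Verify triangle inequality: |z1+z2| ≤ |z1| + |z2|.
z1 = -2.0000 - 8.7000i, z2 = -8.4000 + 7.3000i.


|z1| = sqrt((-2)^2 + (-8.7)^2) = sqrt(79.69) = 8.9269
|z2| = sqrt((-8.4)^2 + 7.3^2) = sqrt(123.85) = 11.1288
z1+z2 = -10.4000 - 1.4000i
|z1+z2| = sqrt(110.12) = 10.4938
|z1|+|z2| = 8.9269 + 11.1288 = 20.0557

|z1+z2| = 10.4938 ≤ |z1|+|z2| = 20.0557 (verified)


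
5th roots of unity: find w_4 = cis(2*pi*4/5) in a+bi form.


Angle = 360*4/5 = 288°
a = cos(288°) = 0.3090
b = sin(288°) = -0.9511

0.3090 - 0.9511i


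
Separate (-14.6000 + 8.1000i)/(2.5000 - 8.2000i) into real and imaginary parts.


Multiply by conjugate: (-14.6000 + 8.1000i)(2.5000 + 8.2000i) / (2.5^2 + (-8.2)^2)
Numerator real = -14.6*2.5 + 8.1*(-8.2) = -102.92
Numerator imag = 8.1*2.5 - (-14.6)*(-8.2) = -99.47
Denominator = 73.49
Re(z) = -102.92/73.49 = -1.4005
Im(z) = -99.47/73.49 = -1.3535

Re(z) = -1.4005, Im(z) = -1.3535


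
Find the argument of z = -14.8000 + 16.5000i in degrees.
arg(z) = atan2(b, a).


Re = -14.8, Im = 16.5
arg = atan2(16.5, -14.8) = 131.8911 degrees

arg(z) = 131.8911 degrees


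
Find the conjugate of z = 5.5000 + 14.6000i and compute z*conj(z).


z_bar = 5.5000 - 14.6000i
z*z_bar = 5.5^2 + 14.6^2 = 30.25 + 213.16 = 243.41

z_bar = 5.5000 - 14.6000i, z*z_bar = 243.41


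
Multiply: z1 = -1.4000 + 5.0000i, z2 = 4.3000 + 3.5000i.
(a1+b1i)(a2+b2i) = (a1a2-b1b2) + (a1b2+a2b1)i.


Real = -1.4*4.3 - 5*3.5 = -6.02 - 17.5 = -23.52
Imag = -1.4*3.5 + 4.3*5 = -4.9 + 21.5 = 16.6

-23.5200 + 16.6000i


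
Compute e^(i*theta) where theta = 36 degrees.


cos(36°) = 0.8090
sin(36°) = 0.5878

e^(i*36°) = 0.8090 + 0.5878i


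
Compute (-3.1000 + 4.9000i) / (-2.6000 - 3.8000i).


Conjugate of z2 = -2.6000 + 3.8000i
Numerator: (-3.1000 + 4.9000i)(-2.6000 + 3.8000i) = -10.5600 - 24.5200i
Denominator: (-2.6)^2 + (-3.8)^2 = 21.2
Result = (-10.5600 - 24.5200i)/21.2

-0.4981 - 1.1566i


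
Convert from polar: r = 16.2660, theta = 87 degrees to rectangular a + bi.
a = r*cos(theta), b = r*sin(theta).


a = 16.2660*cos(87°) = 16.2660*0.052336 = 0.8513
b = 16.2660*sin(87°) = 16.2660*0.99863 = 16.2437

0.8513 + 16.2437i


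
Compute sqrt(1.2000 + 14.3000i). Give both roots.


|z| = sqrt(1.44+204.49) = 14.3503
sqrt((|z|+a)/2) = sqrt((14.3503+1.2)/2) = sqrt(7.7751) = 2.7884
sqrt((|z|-a)/2) = sqrt((14.3503-1.2)/2) = sqrt(6.5751) = 2.5642

±(2.7884 + 2.5642i) i.e. 2.7884 + 2.5642i and -2.7884 - 2.5642i


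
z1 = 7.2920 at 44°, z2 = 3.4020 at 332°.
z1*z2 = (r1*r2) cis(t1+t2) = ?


r = 7.2920 * 3.4020 = 24.8074
theta = 44° + 332° = 376° = 16° (mod 360)

24.8074 cis(16°)


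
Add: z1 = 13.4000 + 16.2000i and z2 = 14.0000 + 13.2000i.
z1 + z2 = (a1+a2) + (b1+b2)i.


Real: 13.4 + 14 = 27.4
Imag: 16.2 + 13.2 = 29.4

27.4000 + 29.4000i


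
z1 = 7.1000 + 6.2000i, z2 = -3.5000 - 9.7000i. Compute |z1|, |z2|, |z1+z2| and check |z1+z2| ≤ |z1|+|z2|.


|z1| = sqrt(7.1^2 + 6.2^2) = sqrt(88.85) = 9.4260
|z2| = sqrt((-3.5)^2 + (-9.7)^2) = sqrt(106.34) = 10.3121
z1+z2 = 3.6000 - 3.5000i
|z1+z2| = sqrt(25.21) = 5.0210
|z1|+|z2| = 9.4260 + 10.3121 = 19.7381

|z1+z2| = 5.0210 ≤ |z1|+|z2| = 19.7381 (verified)


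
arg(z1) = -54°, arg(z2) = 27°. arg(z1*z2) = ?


arg(z1*z2) = -54° + 27° = -27°
Normalized to (-180°, 180°]: -27°

-27°


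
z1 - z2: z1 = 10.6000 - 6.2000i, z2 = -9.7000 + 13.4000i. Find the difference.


Real: 10.6 + 9.7 = 20.3
Imag: -6.2 - 13.4 = -19.6

20.3000 - 19.6000i


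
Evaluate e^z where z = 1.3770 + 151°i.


e^1.3770 = 3.9630
cos(151°) = -0.87462
sin(151°) = 0.4848
Real = 3.9630*(-0.87462) = -3.4661
Imag = 3.9630*0.4848 = 1.9213

-3.4661 + 1.9213i


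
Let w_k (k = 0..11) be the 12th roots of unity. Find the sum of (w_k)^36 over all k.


The roots are w_k = w^k with w = e^(2*pi*i/12), and (w^k)^36 = (w^36)^k.
So S = 1 + u + u^2 + ... + u^(11) with u = w^36.
36 = 3*12 + 0, so 36 is a multiple of 12 and u = (w^12)^3 = 1.
Every one of the 12 terms equals 1: S = 12

S = 12


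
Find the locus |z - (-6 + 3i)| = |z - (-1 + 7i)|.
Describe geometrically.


Equal distances means the locus is the perpendicular bisector of z1 and z2.
Midpoint = ((-6+(-1))/2, (3+7)/2) = (-3.5000, 5.0000)

Perpendicular bisector through (-3.5000, 5.0000)


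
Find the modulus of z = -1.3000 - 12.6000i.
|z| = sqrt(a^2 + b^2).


|z| = sqrt((-1.3)^2 + (-12.6)^2) = sqrt(1.69 + 158.76) = sqrt(160.45) = 12.6669

|z| = 12.6669


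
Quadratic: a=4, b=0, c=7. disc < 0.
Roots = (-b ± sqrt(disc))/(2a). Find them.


disc = 0^2 - 4*4*7 = 0 - 112 = -112
sqrt(|disc|) = sqrt(112) = 10.5830
Real part = 0/(2*4) = 0
Imag part = 10.5830/(2*4) = 1.3229

0 ± 1.3229i


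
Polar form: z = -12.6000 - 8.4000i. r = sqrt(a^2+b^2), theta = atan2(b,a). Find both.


r = sqrt(158.76+70.56) = sqrt(229.32) = 15.1433
theta = atan2(-8.4, -12.6) = -146.3099 degrees

r = 15.1433, theta = -146.3099 degrees


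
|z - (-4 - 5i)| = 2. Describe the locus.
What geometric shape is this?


|z - z0| = r is a circle with center z0 and radius r.
Center = (-4, -5), radius = 2

Circle with center (-4, -5) and radius 2


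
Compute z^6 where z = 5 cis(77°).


r^6 = 5^6 = 15625
n*theta = 6*77° = 462° = 102° (mod 360)
a = 15625*cos(102°) = -3248.6202
b = 15625*sin(102°) = 15283.5563

15625 cis(102°) = -3248.6202 + 15283.5563i


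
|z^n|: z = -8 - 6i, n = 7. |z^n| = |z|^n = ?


|z| = sqrt(64+36) = sqrt(100) = 10
|z^7| = |z|^7 = 10^7 = 10000000

|z^7| = 10000000


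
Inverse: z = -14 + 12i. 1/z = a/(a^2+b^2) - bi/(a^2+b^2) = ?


|z|^2 = 196+144 = 340
1/z = (-14 - 12i)/340

1/z = -0.0412 - 0.0353i


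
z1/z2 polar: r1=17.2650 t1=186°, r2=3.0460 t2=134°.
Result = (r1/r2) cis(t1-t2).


r = 17.2650 / 3.0460 = 5.6681
theta = 186° - 134° = 52° = 52° (mod 360)

5.6681 cis(52°)


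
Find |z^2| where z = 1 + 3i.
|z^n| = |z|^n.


|z| = sqrt(1+9) = sqrt(10) = 3.1623
|z^2| = |z|^2 = (sqrt(10))^2 = 10

|z^2| = 10


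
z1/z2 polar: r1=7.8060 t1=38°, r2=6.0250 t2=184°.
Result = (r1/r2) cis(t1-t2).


r = 7.8060 / 6.0250 = 1.2956
theta = 38° - 184° = -146° = 214° (mod 360)

1.2956 cis(214°)


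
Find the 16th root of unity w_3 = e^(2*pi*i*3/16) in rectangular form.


Angle = 360*3/16 = 67.5°
a = cos(67.5°) = 0.3827
b = sin(67.5°) = 0.9239

0.3827 + 0.9239i


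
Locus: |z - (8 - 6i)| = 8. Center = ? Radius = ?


|z - z0| = r is a circle with center z0 and radius r.
Center = (8, -6), radius = 8

Circle with center (8, -6) and radius 8


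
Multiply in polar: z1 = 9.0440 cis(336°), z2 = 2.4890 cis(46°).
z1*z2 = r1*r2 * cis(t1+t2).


r = 9.0440 * 2.4890 = 22.5105
theta = 336° + 46° = 382° = 22° (mod 360)

22.5105 cis(22°)


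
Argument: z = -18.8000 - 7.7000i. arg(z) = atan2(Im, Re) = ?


Re = -18.8, Im = -7.7
arg = atan2(-7.7, -18.8) = -157.7272 degrees

arg(z) = -157.7272 degrees


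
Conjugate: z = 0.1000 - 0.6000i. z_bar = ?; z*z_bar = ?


z_bar = 0.1000 + 0.6000i
z*z_bar = 0.1^2 + (-0.6)^2 = 0.01 + 0.36 = 0.37

z_bar = 0.1000 + 0.6000i, z*z_bar = 0.37


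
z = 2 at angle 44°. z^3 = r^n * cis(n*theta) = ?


r^3 = 2^3 = 8
n*theta = 3*44° = 132° = 132° (mod 360)
a = 8*cos(132°) = -5.3530
b = 8*sin(132°) = 5.9452

8 cis(132°) = -5.3530 + 5.9452i


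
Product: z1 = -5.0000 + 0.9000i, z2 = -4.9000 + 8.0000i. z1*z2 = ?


Real = -5*(-4.9) - 0.9*8 = 24.5 - 7.2 = 17.3
Imag = -5*8 - (4.9)*0.9 = -40 - (4.41) = -44.41

17.3000 - 44.4100i


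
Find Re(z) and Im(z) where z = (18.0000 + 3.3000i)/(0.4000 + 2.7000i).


Multiply by conjugate: (18.0000 + 3.3000i)(0.4000 - 2.7000i) / (0.4^2 + 2.7^2)
Numerator real = 18*0.4 + 3.3*2.7 = 16.11
Numerator imag = 3.3*0.4 - 18*2.7 = -47.28
Denominator = 7.45
Re(z) = 16.11/7.45 = 2.1624
Im(z) = -47.28/7.45 = -6.3463

Re(z) = 2.1624, Im(z) = -6.3463


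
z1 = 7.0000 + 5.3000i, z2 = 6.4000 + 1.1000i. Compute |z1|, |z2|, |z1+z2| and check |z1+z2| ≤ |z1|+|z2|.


|z1| = sqrt(7^2 + 5.3^2) = sqrt(77.09) = 8.7801
|z2| = sqrt(6.4^2 + 1.1^2) = sqrt(42.17) = 6.4938
z1+z2 = 13.4000 + 6.4000i
|z1+z2| = sqrt(220.52) = 14.8499
|z1|+|z2| = 8.7801 + 6.4938 = 15.2739

|z1+z2| = 14.8499 ≤ |z1|+|z2| = 15.2739 (verified)


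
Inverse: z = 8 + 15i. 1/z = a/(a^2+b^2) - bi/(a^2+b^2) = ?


|z|^2 = 64+225 = 289
1/z = (8 - 15i)/289

1/z = 0.0277 - 0.0519i


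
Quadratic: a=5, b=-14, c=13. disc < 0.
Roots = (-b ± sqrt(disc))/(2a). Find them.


disc = (-14)^2 - 4*5*13 = 196 - 260 = -64
sqrt(|disc|) = sqrt(64) = 8.0000
Real part = 14/(2*5) = 1.4000
Imag part = 8.0000/(2*5) = 0.8000

1.4000 ± 0.8000i


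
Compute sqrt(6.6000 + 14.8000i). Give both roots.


|z| = sqrt(43.56+219.04) = 16.2049
sqrt((|z|+a)/2) = sqrt((16.2049+6.6)/2) = sqrt(11.4025) = 3.3768
sqrt((|z|-a)/2) = sqrt((16.2049-6.6)/2) = sqrt(4.8025) = 2.1915

±(3.3768 + 2.1915i) i.e. 3.3768 + 2.1915i and -3.3768 - 2.1915i


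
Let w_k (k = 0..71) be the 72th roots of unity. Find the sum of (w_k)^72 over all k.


The roots are w_k = w^k with w = e^(2*pi*i/72), and (w^k)^72 = (w^72)^k.
So S = 1 + u + u^2 + ... + u^(71) with u = w^72.
72 = 1*72 + 0, so 72 is a multiple of 72 and u = (w^72)^1 = 1.
Every one of the 72 terms equals 1: S = 72

S = 72


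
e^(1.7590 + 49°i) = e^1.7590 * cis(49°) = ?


e^1.7590 = 5.8066
cos(49°) = 0.65606
sin(49°) = 0.75471
Real = 5.8066*0.65606 = 3.8095
Imag = 5.8066*0.75471 = 4.3823

3.8095 + 4.3823i


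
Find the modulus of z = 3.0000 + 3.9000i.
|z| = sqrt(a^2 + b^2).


|z| = sqrt(3^2 + 3.9^2) = sqrt(9 + 15.21) = sqrt(24.21) = 4.9204

|z| = 4.9204


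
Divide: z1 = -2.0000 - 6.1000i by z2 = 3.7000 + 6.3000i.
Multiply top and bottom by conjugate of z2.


Conjugate of z2 = 3.7000 - 6.3000i
Numerator: (-2.0000 - 6.1000i)(3.7000 - 6.3000i) = -45.8300 - 9.9700i
Denominator: 3.7^2 + 6.3^2 = 53.38
Result = (-45.8300 - 9.9700i)/53.38

-0.8586 - 0.1868i


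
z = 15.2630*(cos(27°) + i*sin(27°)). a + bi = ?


a = 15.2630*cos(27°) = 15.2630*0.891007 = 13.5994
b = 15.2630*sin(27°) = 15.2630*0.4539905 = 6.9293

13.5994 + 6.9293i


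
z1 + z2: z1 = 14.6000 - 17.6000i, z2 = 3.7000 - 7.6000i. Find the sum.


Real: 14.6 + 3.7 = 18.3
Imag: -17.6 - 7.6 = -25.2

18.3000 - 25.2000i


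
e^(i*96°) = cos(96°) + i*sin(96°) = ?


cos(96°) = -0.1045
sin(96°) = 0.9945

e^(i*96°) = -0.1045 + 0.9945i


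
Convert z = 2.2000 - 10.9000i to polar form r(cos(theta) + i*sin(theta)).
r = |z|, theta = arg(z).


r = sqrt(4.84+118.81) = sqrt(123.65) = 11.1198
theta = atan2(-10.9, 2.2) = -78.5890 degrees

r = 11.1198, theta = -78.5890 degrees


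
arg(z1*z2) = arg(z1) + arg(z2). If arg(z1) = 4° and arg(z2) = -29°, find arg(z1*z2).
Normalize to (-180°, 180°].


arg(z1*z2) = 4° - 29° = -25°
Normalized to (-180°, 180°]: -25°

-25°


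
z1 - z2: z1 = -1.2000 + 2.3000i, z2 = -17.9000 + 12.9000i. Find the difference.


Real: -1.2 + 17.9 = 16.7
Imag: 2.3 - 12.9 = -10.6

16.7000 - 10.6000i


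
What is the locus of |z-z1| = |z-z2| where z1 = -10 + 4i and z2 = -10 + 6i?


Equal distances means the locus is the perpendicular bisector of z1 and z2.
Midpoint = ((-10+(-10))/2, (4+6)/2) = (-10.0000, 5.0000)

Perpendicular bisector through (-10.0000, 5.0000)


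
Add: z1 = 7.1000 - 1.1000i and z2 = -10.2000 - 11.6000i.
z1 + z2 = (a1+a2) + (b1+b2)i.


Real: 7.1 - 10.2 = -3.1
Imag: -1.1 - 11.6 = -12.7

-3.1000 - 12.7000i


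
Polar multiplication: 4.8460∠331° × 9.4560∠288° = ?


r = 4.8460 * 9.4560 = 45.8238
theta = 331° + 288° = 619° = 259° (mod 360)

45.8238 cis(259°)


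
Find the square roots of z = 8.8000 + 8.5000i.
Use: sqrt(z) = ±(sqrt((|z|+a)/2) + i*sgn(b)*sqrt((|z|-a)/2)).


|z| = sqrt(77.44+72.25) = 12.2348
sqrt((|z|+a)/2) = sqrt((12.2348+8.8)/2) = sqrt(10.5174) = 3.2431
sqrt((|z|-a)/2) = sqrt((12.2348-8.8)/2) = sqrt(1.7174) = 1.3105

±(3.2431 + 1.3105i) i.e. 3.2431 + 1.3105i and -3.2431 - 1.3105i
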